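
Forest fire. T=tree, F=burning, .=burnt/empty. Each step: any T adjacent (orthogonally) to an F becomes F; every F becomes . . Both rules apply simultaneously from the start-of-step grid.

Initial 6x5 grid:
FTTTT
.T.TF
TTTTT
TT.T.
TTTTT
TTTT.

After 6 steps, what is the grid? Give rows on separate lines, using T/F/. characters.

Step 1: 4 trees catch fire, 2 burn out
  .FTTF
  .T.F.
  TTTTF
  TT.T.
  TTTTT
  TTTT.
Step 2: 4 trees catch fire, 4 burn out
  ..FF.
  .F...
  TTTF.
  TT.T.
  TTTTT
  TTTT.
Step 3: 3 trees catch fire, 4 burn out
  .....
  .....
  TFF..
  TT.F.
  TTTTT
  TTTT.
Step 4: 3 trees catch fire, 3 burn out
  .....
  .....
  F....
  TF...
  TTTFT
  TTTT.
Step 5: 5 trees catch fire, 3 burn out
  .....
  .....
  .....
  F....
  TFF.F
  TTTF.
Step 6: 3 trees catch fire, 5 burn out
  .....
  .....
  .....
  .....
  F....
  TFF..

.....
.....
.....
.....
F....
TFF..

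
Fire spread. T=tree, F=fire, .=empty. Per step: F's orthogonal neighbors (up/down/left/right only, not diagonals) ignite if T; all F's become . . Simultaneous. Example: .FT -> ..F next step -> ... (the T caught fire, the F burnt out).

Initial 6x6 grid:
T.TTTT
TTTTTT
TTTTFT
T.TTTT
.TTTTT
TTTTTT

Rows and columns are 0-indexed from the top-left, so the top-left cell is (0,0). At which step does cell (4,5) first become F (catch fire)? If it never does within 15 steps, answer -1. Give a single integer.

Step 1: cell (4,5)='T' (+4 fires, +1 burnt)
Step 2: cell (4,5)='T' (+7 fires, +4 burnt)
Step 3: cell (4,5)='F' (+8 fires, +7 burnt)
  -> target ignites at step 3
Step 4: cell (4,5)='.' (+6 fires, +8 burnt)
Step 5: cell (4,5)='.' (+4 fires, +6 burnt)
Step 6: cell (4,5)='.' (+2 fires, +4 burnt)
Step 7: cell (4,5)='.' (+1 fires, +2 burnt)
Step 8: cell (4,5)='.' (+0 fires, +1 burnt)
  fire out at step 8

3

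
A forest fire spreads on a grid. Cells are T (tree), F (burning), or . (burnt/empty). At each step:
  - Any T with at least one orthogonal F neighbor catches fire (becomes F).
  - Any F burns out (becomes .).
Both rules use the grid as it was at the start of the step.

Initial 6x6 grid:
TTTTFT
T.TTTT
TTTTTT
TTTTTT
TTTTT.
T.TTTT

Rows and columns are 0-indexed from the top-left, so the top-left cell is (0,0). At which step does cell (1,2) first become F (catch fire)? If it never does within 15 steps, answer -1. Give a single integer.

Step 1: cell (1,2)='T' (+3 fires, +1 burnt)
Step 2: cell (1,2)='T' (+4 fires, +3 burnt)
Step 3: cell (1,2)='F' (+5 fires, +4 burnt)
  -> target ignites at step 3
Step 4: cell (1,2)='.' (+5 fires, +5 burnt)
Step 5: cell (1,2)='.' (+5 fires, +5 burnt)
Step 6: cell (1,2)='.' (+5 fires, +5 burnt)
Step 7: cell (1,2)='.' (+3 fires, +5 burnt)
Step 8: cell (1,2)='.' (+1 fires, +3 burnt)
Step 9: cell (1,2)='.' (+1 fires, +1 burnt)
Step 10: cell (1,2)='.' (+0 fires, +1 burnt)
  fire out at step 10

3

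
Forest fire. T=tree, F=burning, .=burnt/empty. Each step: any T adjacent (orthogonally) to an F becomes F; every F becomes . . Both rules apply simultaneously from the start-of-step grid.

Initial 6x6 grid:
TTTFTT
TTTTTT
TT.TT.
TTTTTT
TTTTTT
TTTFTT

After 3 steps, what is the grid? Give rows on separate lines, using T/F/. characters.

Step 1: 6 trees catch fire, 2 burn out
  TTF.FT
  TTTFTT
  TT.TT.
  TTTTTT
  TTTFTT
  TTF.FT
Step 2: 10 trees catch fire, 6 burn out
  TF...F
  TTF.FT
  TT.FT.
  TTTFTT
  TTF.FT
  TF...F
Step 3: 9 trees catch fire, 10 burn out
  F.....
  TF...F
  TT..F.
  TTF.FT
  TF...F
  F.....

F.....
TF...F
TT..F.
TTF.FT
TF...F
F.....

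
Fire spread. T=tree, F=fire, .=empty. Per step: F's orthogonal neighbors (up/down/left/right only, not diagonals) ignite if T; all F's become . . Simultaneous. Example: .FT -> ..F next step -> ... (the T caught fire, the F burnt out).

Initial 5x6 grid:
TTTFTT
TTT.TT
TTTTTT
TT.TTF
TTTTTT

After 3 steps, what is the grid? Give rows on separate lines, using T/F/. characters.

Step 1: 5 trees catch fire, 2 burn out
  TTF.FT
  TTT.TT
  TTTTTF
  TT.TF.
  TTTTTF
Step 2: 8 trees catch fire, 5 burn out
  TF...F
  TTF.FF
  TTTTF.
  TT.F..
  TTTTF.
Step 3: 5 trees catch fire, 8 burn out
  F.....
  TF....
  TTFF..
  TT....
  TTTF..

F.....
TF....
TTFF..
TT....
TTTF..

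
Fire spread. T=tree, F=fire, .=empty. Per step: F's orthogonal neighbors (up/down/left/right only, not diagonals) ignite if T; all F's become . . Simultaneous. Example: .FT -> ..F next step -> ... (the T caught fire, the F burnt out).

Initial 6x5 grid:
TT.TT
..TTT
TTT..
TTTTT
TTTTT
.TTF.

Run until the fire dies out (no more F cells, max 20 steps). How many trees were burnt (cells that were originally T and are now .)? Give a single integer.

Answer: 20

Derivation:
Step 1: +2 fires, +1 burnt (F count now 2)
Step 2: +4 fires, +2 burnt (F count now 4)
Step 3: +3 fires, +4 burnt (F count now 3)
Step 4: +3 fires, +3 burnt (F count now 3)
Step 5: +3 fires, +3 burnt (F count now 3)
Step 6: +2 fires, +3 burnt (F count now 2)
Step 7: +2 fires, +2 burnt (F count now 2)
Step 8: +1 fires, +2 burnt (F count now 1)
Step 9: +0 fires, +1 burnt (F count now 0)
Fire out after step 9
Initially T: 22, now '.': 28
Total burnt (originally-T cells now '.'): 20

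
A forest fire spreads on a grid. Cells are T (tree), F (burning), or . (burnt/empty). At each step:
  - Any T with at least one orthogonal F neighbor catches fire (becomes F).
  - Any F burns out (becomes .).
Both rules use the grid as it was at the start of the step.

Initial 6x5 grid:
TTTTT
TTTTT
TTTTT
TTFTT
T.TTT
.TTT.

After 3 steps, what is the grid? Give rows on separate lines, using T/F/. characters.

Step 1: 4 trees catch fire, 1 burn out
  TTTTT
  TTTTT
  TTFTT
  TF.FT
  T.FTT
  .TTT.
Step 2: 7 trees catch fire, 4 burn out
  TTTTT
  TTFTT
  TF.FT
  F...F
  T..FT
  .TFT.
Step 3: 9 trees catch fire, 7 burn out
  TTFTT
  TF.FT
  F...F
  .....
  F...F
  .F.F.

TTFTT
TF.FT
F...F
.....
F...F
.F.F.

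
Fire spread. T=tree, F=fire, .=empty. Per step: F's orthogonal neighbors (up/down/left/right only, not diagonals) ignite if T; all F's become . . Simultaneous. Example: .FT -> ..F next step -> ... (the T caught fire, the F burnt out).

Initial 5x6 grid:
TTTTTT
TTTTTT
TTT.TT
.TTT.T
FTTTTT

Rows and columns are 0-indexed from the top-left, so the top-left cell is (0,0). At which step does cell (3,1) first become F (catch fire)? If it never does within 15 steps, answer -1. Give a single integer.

Step 1: cell (3,1)='T' (+1 fires, +1 burnt)
Step 2: cell (3,1)='F' (+2 fires, +1 burnt)
  -> target ignites at step 2
Step 3: cell (3,1)='.' (+3 fires, +2 burnt)
Step 4: cell (3,1)='.' (+5 fires, +3 burnt)
Step 5: cell (3,1)='.' (+4 fires, +5 burnt)
Step 6: cell (3,1)='.' (+4 fires, +4 burnt)
Step 7: cell (3,1)='.' (+3 fires, +4 burnt)
Step 8: cell (3,1)='.' (+3 fires, +3 burnt)
Step 9: cell (3,1)='.' (+1 fires, +3 burnt)
Step 10: cell (3,1)='.' (+0 fires, +1 burnt)
  fire out at step 10

2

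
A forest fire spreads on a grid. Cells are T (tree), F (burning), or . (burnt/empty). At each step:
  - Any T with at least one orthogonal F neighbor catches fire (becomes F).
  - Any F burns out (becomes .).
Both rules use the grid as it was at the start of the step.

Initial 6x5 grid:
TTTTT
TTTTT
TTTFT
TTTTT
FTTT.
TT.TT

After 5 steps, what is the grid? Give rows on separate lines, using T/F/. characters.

Step 1: 7 trees catch fire, 2 burn out
  TTTTT
  TTTFT
  TTF.F
  FTTFT
  .FTT.
  FT.TT
Step 2: 11 trees catch fire, 7 burn out
  TTTFT
  TTF.F
  FF...
  .FF.F
  ..FF.
  .F.TT
Step 3: 5 trees catch fire, 11 burn out
  TTF.F
  FF...
  .....
  .....
  .....
  ...FT
Step 4: 3 trees catch fire, 5 burn out
  FF...
  .....
  .....
  .....
  .....
  ....F
Step 5: 0 trees catch fire, 3 burn out
  .....
  .....
  .....
  .....
  .....
  .....

.....
.....
.....
.....
.....
.....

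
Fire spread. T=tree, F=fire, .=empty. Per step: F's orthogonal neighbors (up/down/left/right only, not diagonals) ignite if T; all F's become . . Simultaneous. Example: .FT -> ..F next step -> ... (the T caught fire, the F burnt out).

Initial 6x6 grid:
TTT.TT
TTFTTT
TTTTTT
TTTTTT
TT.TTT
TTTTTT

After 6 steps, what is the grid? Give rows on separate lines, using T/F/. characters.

Step 1: 4 trees catch fire, 1 burn out
  TTF.TT
  TF.FTT
  TTFTTT
  TTTTTT
  TT.TTT
  TTTTTT
Step 2: 6 trees catch fire, 4 burn out
  TF..TT
  F...FT
  TF.FTT
  TTFTTT
  TT.TTT
  TTTTTT
Step 3: 7 trees catch fire, 6 burn out
  F...FT
  .....F
  F...FT
  TF.FTT
  TT.TTT
  TTTTTT
Step 4: 6 trees catch fire, 7 burn out
  .....F
  ......
  .....F
  F...FT
  TF.FTT
  TTTTTT
Step 5: 5 trees catch fire, 6 burn out
  ......
  ......
  ......
  .....F
  F...FT
  TFTFTT
Step 6: 4 trees catch fire, 5 burn out
  ......
  ......
  ......
  ......
  .....F
  F.F.FT

......
......
......
......
.....F
F.F.FT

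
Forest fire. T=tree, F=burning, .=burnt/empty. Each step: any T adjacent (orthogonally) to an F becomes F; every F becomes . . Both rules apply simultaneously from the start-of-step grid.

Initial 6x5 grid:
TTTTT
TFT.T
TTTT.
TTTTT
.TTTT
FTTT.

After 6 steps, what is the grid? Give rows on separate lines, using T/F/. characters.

Step 1: 5 trees catch fire, 2 burn out
  TFTTT
  F.F.T
  TFTT.
  TTTTT
  .TTTT
  .FTT.
Step 2: 7 trees catch fire, 5 burn out
  F.FTT
  ....T
  F.FT.
  TFTTT
  .FTTT
  ..FT.
Step 3: 6 trees catch fire, 7 burn out
  ...FT
  ....T
  ...F.
  F.FTT
  ..FTT
  ...F.
Step 4: 3 trees catch fire, 6 burn out
  ....F
  ....T
  .....
  ...FT
  ...FT
  .....
Step 5: 3 trees catch fire, 3 burn out
  .....
  ....F
  .....
  ....F
  ....F
  .....
Step 6: 0 trees catch fire, 3 burn out
  .....
  .....
  .....
  .....
  .....
  .....

.....
.....
.....
.....
.....
.....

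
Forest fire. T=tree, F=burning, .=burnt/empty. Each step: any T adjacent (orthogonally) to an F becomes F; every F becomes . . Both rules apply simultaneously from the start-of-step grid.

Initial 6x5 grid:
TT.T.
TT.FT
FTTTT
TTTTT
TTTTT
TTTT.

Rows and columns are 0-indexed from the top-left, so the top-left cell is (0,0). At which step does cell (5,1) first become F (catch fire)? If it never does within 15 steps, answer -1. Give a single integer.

Step 1: cell (5,1)='T' (+6 fires, +2 burnt)
Step 2: cell (5,1)='T' (+7 fires, +6 burnt)
Step 3: cell (5,1)='T' (+6 fires, +7 burnt)
Step 4: cell (5,1)='F' (+4 fires, +6 burnt)
  -> target ignites at step 4
Step 5: cell (5,1)='.' (+1 fires, +4 burnt)
Step 6: cell (5,1)='.' (+0 fires, +1 burnt)
  fire out at step 6

4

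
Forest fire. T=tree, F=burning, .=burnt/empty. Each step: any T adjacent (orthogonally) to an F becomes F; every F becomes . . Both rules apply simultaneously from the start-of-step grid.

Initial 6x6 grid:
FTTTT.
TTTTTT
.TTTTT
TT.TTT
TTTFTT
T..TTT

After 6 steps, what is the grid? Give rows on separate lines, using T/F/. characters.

Step 1: 6 trees catch fire, 2 burn out
  .FTTT.
  FTTTTT
  .TTTTT
  TT.FTT
  TTF.FT
  T..FTT
Step 2: 7 trees catch fire, 6 burn out
  ..FTT.
  .FTTTT
  .TTFTT
  TT..FT
  TF...F
  T...FT
Step 3: 10 trees catch fire, 7 burn out
  ...FT.
  ..FFTT
  .FF.FT
  TF...F
  F.....
  T....F
Step 4: 5 trees catch fire, 10 burn out
  ....F.
  ....FT
  .....F
  F.....
  ......
  F.....
Step 5: 1 trees catch fire, 5 burn out
  ......
  .....F
  ......
  ......
  ......
  ......
Step 6: 0 trees catch fire, 1 burn out
  ......
  ......
  ......
  ......
  ......
  ......

......
......
......
......
......
......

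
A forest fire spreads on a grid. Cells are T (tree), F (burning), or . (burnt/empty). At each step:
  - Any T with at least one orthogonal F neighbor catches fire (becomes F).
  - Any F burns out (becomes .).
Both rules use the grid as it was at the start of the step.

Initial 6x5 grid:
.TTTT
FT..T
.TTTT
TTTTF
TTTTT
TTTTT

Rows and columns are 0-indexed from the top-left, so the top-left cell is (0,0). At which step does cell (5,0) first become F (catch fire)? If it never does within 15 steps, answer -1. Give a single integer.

Step 1: cell (5,0)='T' (+4 fires, +2 burnt)
Step 2: cell (5,0)='T' (+7 fires, +4 burnt)
Step 3: cell (5,0)='T' (+6 fires, +7 burnt)
Step 4: cell (5,0)='T' (+4 fires, +6 burnt)
Step 5: cell (5,0)='T' (+2 fires, +4 burnt)
Step 6: cell (5,0)='F' (+1 fires, +2 burnt)
  -> target ignites at step 6
Step 7: cell (5,0)='.' (+0 fires, +1 burnt)
  fire out at step 7

6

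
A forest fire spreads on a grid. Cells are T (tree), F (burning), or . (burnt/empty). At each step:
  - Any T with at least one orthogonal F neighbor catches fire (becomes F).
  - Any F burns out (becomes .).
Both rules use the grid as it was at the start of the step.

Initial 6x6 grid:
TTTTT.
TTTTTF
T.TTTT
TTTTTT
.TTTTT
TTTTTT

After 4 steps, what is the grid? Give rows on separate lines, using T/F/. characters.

Step 1: 2 trees catch fire, 1 burn out
  TTTTT.
  TTTTF.
  T.TTTF
  TTTTTT
  .TTTTT
  TTTTTT
Step 2: 4 trees catch fire, 2 burn out
  TTTTF.
  TTTF..
  T.TTF.
  TTTTTF
  .TTTTT
  TTTTTT
Step 3: 5 trees catch fire, 4 burn out
  TTTF..
  TTF...
  T.TF..
  TTTTF.
  .TTTTF
  TTTTTT
Step 4: 6 trees catch fire, 5 burn out
  TTF...
  TF....
  T.F...
  TTTF..
  .TTTF.
  TTTTTF

TTF...
TF....
T.F...
TTTF..
.TTTF.
TTTTTF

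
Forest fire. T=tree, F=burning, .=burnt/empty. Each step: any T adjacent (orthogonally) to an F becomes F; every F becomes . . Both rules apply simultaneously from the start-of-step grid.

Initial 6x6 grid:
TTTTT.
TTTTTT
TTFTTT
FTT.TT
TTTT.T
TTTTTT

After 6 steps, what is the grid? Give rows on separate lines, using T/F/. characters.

Step 1: 7 trees catch fire, 2 burn out
  TTTTT.
  TTFTTT
  FF.FTT
  .FF.TT
  FTTT.T
  TTTTTT
Step 2: 8 trees catch fire, 7 burn out
  TTFTT.
  FF.FTT
  ....FT
  ....TT
  .FFT.T
  FTTTTT
Step 3: 9 trees catch fire, 8 burn out
  FF.FT.
  ....FT
  .....F
  ....FT
  ...F.T
  .FFTTT
Step 4: 4 trees catch fire, 9 burn out
  ....F.
  .....F
  ......
  .....F
  .....T
  ...FTT
Step 5: 2 trees catch fire, 4 burn out
  ......
  ......
  ......
  ......
  .....F
  ....FT
Step 6: 1 trees catch fire, 2 burn out
  ......
  ......
  ......
  ......
  ......
  .....F

......
......
......
......
......
.....F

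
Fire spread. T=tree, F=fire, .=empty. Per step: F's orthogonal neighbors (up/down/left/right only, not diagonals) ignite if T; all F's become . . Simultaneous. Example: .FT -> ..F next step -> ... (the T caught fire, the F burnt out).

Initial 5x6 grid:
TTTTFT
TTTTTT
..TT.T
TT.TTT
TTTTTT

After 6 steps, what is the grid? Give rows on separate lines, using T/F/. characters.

Step 1: 3 trees catch fire, 1 burn out
  TTTF.F
  TTTTFT
  ..TT.T
  TT.TTT
  TTTTTT
Step 2: 3 trees catch fire, 3 burn out
  TTF...
  TTTF.F
  ..TT.T
  TT.TTT
  TTTTTT
Step 3: 4 trees catch fire, 3 burn out
  TF....
  TTF...
  ..TF.F
  TT.TTT
  TTTTTT
Step 4: 5 trees catch fire, 4 burn out
  F.....
  TF....
  ..F...
  TT.FTF
  TTTTTT
Step 5: 4 trees catch fire, 5 burn out
  ......
  F.....
  ......
  TT..F.
  TTTFTF
Step 6: 2 trees catch fire, 4 burn out
  ......
  ......
  ......
  TT....
  TTF.F.

......
......
......
TT....
TTF.F.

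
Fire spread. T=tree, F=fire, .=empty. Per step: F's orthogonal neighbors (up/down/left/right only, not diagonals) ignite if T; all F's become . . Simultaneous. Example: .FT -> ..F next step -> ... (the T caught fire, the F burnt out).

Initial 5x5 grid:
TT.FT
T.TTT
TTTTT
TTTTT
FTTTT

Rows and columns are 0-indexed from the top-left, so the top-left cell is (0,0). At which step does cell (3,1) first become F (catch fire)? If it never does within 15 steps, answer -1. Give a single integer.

Step 1: cell (3,1)='T' (+4 fires, +2 burnt)
Step 2: cell (3,1)='F' (+6 fires, +4 burnt)
  -> target ignites at step 2
Step 3: cell (3,1)='.' (+7 fires, +6 burnt)
Step 4: cell (3,1)='.' (+3 fires, +7 burnt)
Step 5: cell (3,1)='.' (+1 fires, +3 burnt)
Step 6: cell (3,1)='.' (+0 fires, +1 burnt)
  fire out at step 6

2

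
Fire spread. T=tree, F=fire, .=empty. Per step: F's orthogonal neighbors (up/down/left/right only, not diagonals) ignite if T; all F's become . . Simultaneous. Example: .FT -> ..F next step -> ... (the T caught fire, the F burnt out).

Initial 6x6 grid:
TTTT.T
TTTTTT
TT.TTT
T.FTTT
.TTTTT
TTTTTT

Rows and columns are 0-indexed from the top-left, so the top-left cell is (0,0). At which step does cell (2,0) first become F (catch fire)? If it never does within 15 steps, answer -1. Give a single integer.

Step 1: cell (2,0)='T' (+2 fires, +1 burnt)
Step 2: cell (2,0)='T' (+5 fires, +2 burnt)
Step 3: cell (2,0)='T' (+6 fires, +5 burnt)
Step 4: cell (2,0)='T' (+7 fires, +6 burnt)
Step 5: cell (2,0)='T' (+4 fires, +7 burnt)
Step 6: cell (2,0)='T' (+4 fires, +4 burnt)
Step 7: cell (2,0)='F' (+2 fires, +4 burnt)
  -> target ignites at step 7
Step 8: cell (2,0)='.' (+1 fires, +2 burnt)
Step 9: cell (2,0)='.' (+0 fires, +1 burnt)
  fire out at step 9

7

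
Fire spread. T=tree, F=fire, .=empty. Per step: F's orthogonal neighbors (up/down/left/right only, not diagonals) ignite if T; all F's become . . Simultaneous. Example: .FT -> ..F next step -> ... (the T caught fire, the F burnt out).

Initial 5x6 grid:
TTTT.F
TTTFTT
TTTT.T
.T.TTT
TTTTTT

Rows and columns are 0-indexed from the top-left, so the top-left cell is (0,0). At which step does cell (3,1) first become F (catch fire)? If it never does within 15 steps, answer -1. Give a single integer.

Step 1: cell (3,1)='T' (+5 fires, +2 burnt)
Step 2: cell (3,1)='T' (+5 fires, +5 burnt)
Step 3: cell (3,1)='T' (+6 fires, +5 burnt)
Step 4: cell (3,1)='F' (+6 fires, +6 burnt)
  -> target ignites at step 4
Step 5: cell (3,1)='.' (+1 fires, +6 burnt)
Step 6: cell (3,1)='.' (+1 fires, +1 burnt)
Step 7: cell (3,1)='.' (+0 fires, +1 burnt)
  fire out at step 7

4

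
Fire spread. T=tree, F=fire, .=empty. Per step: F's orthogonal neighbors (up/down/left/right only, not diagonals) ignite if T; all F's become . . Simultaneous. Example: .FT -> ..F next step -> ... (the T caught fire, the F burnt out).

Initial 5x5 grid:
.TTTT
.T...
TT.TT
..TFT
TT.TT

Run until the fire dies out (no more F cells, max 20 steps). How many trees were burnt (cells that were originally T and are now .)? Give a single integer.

Step 1: +4 fires, +1 burnt (F count now 4)
Step 2: +2 fires, +4 burnt (F count now 2)
Step 3: +0 fires, +2 burnt (F count now 0)
Fire out after step 3
Initially T: 15, now '.': 16
Total burnt (originally-T cells now '.'): 6

Answer: 6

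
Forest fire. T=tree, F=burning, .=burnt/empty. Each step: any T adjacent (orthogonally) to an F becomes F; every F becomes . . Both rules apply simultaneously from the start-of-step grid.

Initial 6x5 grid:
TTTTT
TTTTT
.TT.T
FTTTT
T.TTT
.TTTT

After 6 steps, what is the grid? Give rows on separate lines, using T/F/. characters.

Step 1: 2 trees catch fire, 1 burn out
  TTTTT
  TTTTT
  .TT.T
  .FTTT
  F.TTT
  .TTTT
Step 2: 2 trees catch fire, 2 burn out
  TTTTT
  TTTTT
  .FT.T
  ..FTT
  ..TTT
  .TTTT
Step 3: 4 trees catch fire, 2 burn out
  TTTTT
  TFTTT
  ..F.T
  ...FT
  ..FTT
  .TTTT
Step 4: 6 trees catch fire, 4 burn out
  TFTTT
  F.FTT
  ....T
  ....F
  ...FT
  .TFTT
Step 5: 7 trees catch fire, 6 burn out
  F.FTT
  ...FT
  ....F
  .....
  ....F
  .F.FT
Step 6: 3 trees catch fire, 7 burn out
  ...FT
  ....F
  .....
  .....
  .....
  ....F

...FT
....F
.....
.....
.....
....F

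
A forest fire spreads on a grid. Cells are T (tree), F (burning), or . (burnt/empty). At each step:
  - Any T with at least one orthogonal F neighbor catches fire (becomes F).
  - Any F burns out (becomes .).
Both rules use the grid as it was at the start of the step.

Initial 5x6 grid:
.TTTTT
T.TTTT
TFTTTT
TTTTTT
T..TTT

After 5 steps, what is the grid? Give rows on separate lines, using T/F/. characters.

Step 1: 3 trees catch fire, 1 burn out
  .TTTTT
  T.TTTT
  F.FTTT
  TFTTTT
  T..TTT
Step 2: 5 trees catch fire, 3 burn out
  .TTTTT
  F.FTTT
  ...FTT
  F.FTTT
  T..TTT
Step 3: 5 trees catch fire, 5 burn out
  .TFTTT
  ...FTT
  ....FT
  ...FTT
  F..TTT
Step 4: 6 trees catch fire, 5 burn out
  .F.FTT
  ....FT
  .....F
  ....FT
  ...FTT
Step 5: 4 trees catch fire, 6 burn out
  ....FT
  .....F
  ......
  .....F
  ....FT

....FT
.....F
......
.....F
....FT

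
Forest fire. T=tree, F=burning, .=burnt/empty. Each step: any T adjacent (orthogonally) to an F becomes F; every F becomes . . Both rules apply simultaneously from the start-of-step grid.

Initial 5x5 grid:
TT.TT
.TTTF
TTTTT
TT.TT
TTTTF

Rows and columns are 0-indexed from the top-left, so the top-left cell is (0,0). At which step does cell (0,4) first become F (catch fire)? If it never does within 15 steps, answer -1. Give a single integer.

Step 1: cell (0,4)='F' (+5 fires, +2 burnt)
  -> target ignites at step 1
Step 2: cell (0,4)='.' (+5 fires, +5 burnt)
Step 3: cell (0,4)='.' (+3 fires, +5 burnt)
Step 4: cell (0,4)='.' (+4 fires, +3 burnt)
Step 5: cell (0,4)='.' (+3 fires, +4 burnt)
Step 6: cell (0,4)='.' (+0 fires, +3 burnt)
  fire out at step 6

1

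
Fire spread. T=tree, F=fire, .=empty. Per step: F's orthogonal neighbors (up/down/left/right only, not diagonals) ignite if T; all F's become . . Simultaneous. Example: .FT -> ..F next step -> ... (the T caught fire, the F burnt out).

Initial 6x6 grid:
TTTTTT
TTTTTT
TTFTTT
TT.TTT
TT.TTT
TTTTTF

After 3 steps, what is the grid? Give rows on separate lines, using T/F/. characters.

Step 1: 5 trees catch fire, 2 burn out
  TTTTTT
  TTFTTT
  TF.FTT
  TT.TTT
  TT.TTF
  TTTTF.
Step 2: 10 trees catch fire, 5 burn out
  TTFTTT
  TF.FTT
  F...FT
  TF.FTF
  TT.TF.
  TTTF..
Step 3: 10 trees catch fire, 10 burn out
  TF.FTT
  F...FT
  .....F
  F...F.
  TF.F..
  TTF...

TF.FTT
F...FT
.....F
F...F.
TF.F..
TTF...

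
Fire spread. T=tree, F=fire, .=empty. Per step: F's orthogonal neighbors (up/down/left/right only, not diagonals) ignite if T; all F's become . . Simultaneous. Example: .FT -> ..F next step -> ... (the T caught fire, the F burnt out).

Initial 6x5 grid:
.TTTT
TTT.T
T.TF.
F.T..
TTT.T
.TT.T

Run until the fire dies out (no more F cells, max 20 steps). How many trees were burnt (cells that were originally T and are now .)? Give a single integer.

Step 1: +3 fires, +2 burnt (F count now 3)
Step 2: +4 fires, +3 burnt (F count now 4)
Step 3: +4 fires, +4 burnt (F count now 4)
Step 4: +3 fires, +4 burnt (F count now 3)
Step 5: +1 fires, +3 burnt (F count now 1)
Step 6: +1 fires, +1 burnt (F count now 1)
Step 7: +0 fires, +1 burnt (F count now 0)
Fire out after step 7
Initially T: 18, now '.': 28
Total burnt (originally-T cells now '.'): 16

Answer: 16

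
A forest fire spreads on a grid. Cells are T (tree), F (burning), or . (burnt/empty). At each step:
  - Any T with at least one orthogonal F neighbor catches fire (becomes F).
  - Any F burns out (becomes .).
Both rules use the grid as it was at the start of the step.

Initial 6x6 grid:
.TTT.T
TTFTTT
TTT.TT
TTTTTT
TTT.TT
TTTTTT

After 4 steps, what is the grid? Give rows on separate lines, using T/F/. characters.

Step 1: 4 trees catch fire, 1 burn out
  .TFT.T
  TF.FTT
  TTF.TT
  TTTTTT
  TTT.TT
  TTTTTT
Step 2: 6 trees catch fire, 4 burn out
  .F.F.T
  F...FT
  TF..TT
  TTFTTT
  TTT.TT
  TTTTTT
Step 3: 6 trees catch fire, 6 burn out
  .....T
  .....F
  F...FT
  TF.FTT
  TTF.TT
  TTTTTT
Step 4: 6 trees catch fire, 6 burn out
  .....F
  ......
  .....F
  F...FT
  TF..TT
  TTFTTT

.....F
......
.....F
F...FT
TF..TT
TTFTTT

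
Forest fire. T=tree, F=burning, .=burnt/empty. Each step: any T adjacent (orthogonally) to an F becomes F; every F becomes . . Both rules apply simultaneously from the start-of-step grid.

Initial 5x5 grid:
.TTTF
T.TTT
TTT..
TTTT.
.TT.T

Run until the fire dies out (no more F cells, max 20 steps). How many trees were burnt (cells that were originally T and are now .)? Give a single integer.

Answer: 16

Derivation:
Step 1: +2 fires, +1 burnt (F count now 2)
Step 2: +2 fires, +2 burnt (F count now 2)
Step 3: +2 fires, +2 burnt (F count now 2)
Step 4: +1 fires, +2 burnt (F count now 1)
Step 5: +2 fires, +1 burnt (F count now 2)
Step 6: +4 fires, +2 burnt (F count now 4)
Step 7: +3 fires, +4 burnt (F count now 3)
Step 8: +0 fires, +3 burnt (F count now 0)
Fire out after step 8
Initially T: 17, now '.': 24
Total burnt (originally-T cells now '.'): 16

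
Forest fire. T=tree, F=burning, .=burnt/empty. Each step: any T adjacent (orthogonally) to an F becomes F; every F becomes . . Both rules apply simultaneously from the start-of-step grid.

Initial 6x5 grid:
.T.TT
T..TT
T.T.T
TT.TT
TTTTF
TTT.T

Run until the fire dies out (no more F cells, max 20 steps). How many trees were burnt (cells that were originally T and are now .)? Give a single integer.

Step 1: +3 fires, +1 burnt (F count now 3)
Step 2: +3 fires, +3 burnt (F count now 3)
Step 3: +3 fires, +3 burnt (F count now 3)
Step 4: +5 fires, +3 burnt (F count now 5)
Step 5: +3 fires, +5 burnt (F count now 3)
Step 6: +1 fires, +3 burnt (F count now 1)
Step 7: +1 fires, +1 burnt (F count now 1)
Step 8: +0 fires, +1 burnt (F count now 0)
Fire out after step 8
Initially T: 21, now '.': 28
Total burnt (originally-T cells now '.'): 19

Answer: 19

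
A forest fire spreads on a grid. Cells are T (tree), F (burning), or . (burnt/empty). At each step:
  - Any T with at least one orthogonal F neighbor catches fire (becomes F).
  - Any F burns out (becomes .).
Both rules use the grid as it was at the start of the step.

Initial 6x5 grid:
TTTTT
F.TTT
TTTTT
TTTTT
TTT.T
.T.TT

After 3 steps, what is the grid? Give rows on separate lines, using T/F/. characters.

Step 1: 2 trees catch fire, 1 burn out
  FTTTT
  ..TTT
  FTTTT
  TTTTT
  TTT.T
  .T.TT
Step 2: 3 trees catch fire, 2 burn out
  .FTTT
  ..TTT
  .FTTT
  FTTTT
  TTT.T
  .T.TT
Step 3: 4 trees catch fire, 3 burn out
  ..FTT
  ..TTT
  ..FTT
  .FTTT
  FTT.T
  .T.TT

..FTT
..TTT
..FTT
.FTTT
FTT.T
.T.TT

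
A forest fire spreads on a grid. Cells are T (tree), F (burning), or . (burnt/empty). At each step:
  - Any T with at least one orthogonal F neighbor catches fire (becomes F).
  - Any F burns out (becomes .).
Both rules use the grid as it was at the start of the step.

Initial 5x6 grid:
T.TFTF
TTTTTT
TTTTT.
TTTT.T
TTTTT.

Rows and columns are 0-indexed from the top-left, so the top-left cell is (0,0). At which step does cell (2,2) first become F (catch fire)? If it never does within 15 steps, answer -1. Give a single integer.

Step 1: cell (2,2)='T' (+4 fires, +2 burnt)
Step 2: cell (2,2)='T' (+3 fires, +4 burnt)
Step 3: cell (2,2)='F' (+4 fires, +3 burnt)
  -> target ignites at step 3
Step 4: cell (2,2)='.' (+4 fires, +4 burnt)
Step 5: cell (2,2)='.' (+5 fires, +4 burnt)
Step 6: cell (2,2)='.' (+2 fires, +5 burnt)
Step 7: cell (2,2)='.' (+1 fires, +2 burnt)
Step 8: cell (2,2)='.' (+0 fires, +1 burnt)
  fire out at step 8

3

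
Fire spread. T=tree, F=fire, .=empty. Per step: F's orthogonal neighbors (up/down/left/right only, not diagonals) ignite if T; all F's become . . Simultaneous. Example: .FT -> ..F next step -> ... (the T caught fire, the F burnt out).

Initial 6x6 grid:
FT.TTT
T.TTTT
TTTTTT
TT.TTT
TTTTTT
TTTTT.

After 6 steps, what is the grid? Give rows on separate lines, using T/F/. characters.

Step 1: 2 trees catch fire, 1 burn out
  .F.TTT
  F.TTTT
  TTTTTT
  TT.TTT
  TTTTTT
  TTTTT.
Step 2: 1 trees catch fire, 2 burn out
  ...TTT
  ..TTTT
  FTTTTT
  TT.TTT
  TTTTTT
  TTTTT.
Step 3: 2 trees catch fire, 1 burn out
  ...TTT
  ..TTTT
  .FTTTT
  FT.TTT
  TTTTTT
  TTTTT.
Step 4: 3 trees catch fire, 2 burn out
  ...TTT
  ..TTTT
  ..FTTT
  .F.TTT
  FTTTTT
  TTTTT.
Step 5: 4 trees catch fire, 3 burn out
  ...TTT
  ..FTTT
  ...FTT
  ...TTT
  .FTTTT
  FTTTT.
Step 6: 5 trees catch fire, 4 burn out
  ...TTT
  ...FTT
  ....FT
  ...FTT
  ..FTTT
  .FTTT.

...TTT
...FTT
....FT
...FTT
..FTTT
.FTTT.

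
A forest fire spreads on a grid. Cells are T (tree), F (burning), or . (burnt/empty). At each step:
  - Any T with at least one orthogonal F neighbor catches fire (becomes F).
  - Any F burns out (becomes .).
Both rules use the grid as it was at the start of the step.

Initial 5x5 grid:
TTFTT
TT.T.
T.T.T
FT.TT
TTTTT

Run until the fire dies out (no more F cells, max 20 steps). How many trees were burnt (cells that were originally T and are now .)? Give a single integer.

Step 1: +5 fires, +2 burnt (F count now 5)
Step 2: +6 fires, +5 burnt (F count now 6)
Step 3: +1 fires, +6 burnt (F count now 1)
Step 4: +1 fires, +1 burnt (F count now 1)
Step 5: +2 fires, +1 burnt (F count now 2)
Step 6: +1 fires, +2 burnt (F count now 1)
Step 7: +1 fires, +1 burnt (F count now 1)
Step 8: +0 fires, +1 burnt (F count now 0)
Fire out after step 8
Initially T: 18, now '.': 24
Total burnt (originally-T cells now '.'): 17

Answer: 17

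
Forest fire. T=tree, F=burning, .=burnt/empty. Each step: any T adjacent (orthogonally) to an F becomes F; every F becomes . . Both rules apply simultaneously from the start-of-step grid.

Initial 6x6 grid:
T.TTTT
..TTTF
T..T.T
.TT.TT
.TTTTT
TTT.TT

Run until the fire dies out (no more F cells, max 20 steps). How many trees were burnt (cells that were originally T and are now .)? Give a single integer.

Answer: 23

Derivation:
Step 1: +3 fires, +1 burnt (F count now 3)
Step 2: +3 fires, +3 burnt (F count now 3)
Step 3: +5 fires, +3 burnt (F count now 5)
Step 4: +3 fires, +5 burnt (F count now 3)
Step 5: +2 fires, +3 burnt (F count now 2)
Step 6: +1 fires, +2 burnt (F count now 1)
Step 7: +3 fires, +1 burnt (F count now 3)
Step 8: +2 fires, +3 burnt (F count now 2)
Step 9: +1 fires, +2 burnt (F count now 1)
Step 10: +0 fires, +1 burnt (F count now 0)
Fire out after step 10
Initially T: 25, now '.': 34
Total burnt (originally-T cells now '.'): 23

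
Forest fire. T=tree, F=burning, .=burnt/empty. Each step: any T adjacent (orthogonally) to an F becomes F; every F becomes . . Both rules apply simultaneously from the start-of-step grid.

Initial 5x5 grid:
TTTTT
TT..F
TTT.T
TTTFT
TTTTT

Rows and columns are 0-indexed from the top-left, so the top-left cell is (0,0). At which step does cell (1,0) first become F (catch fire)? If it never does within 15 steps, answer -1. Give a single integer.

Step 1: cell (1,0)='T' (+5 fires, +2 burnt)
Step 2: cell (1,0)='T' (+5 fires, +5 burnt)
Step 3: cell (1,0)='T' (+4 fires, +5 burnt)
Step 4: cell (1,0)='T' (+4 fires, +4 burnt)
Step 5: cell (1,0)='F' (+2 fires, +4 burnt)
  -> target ignites at step 5
Step 6: cell (1,0)='.' (+0 fires, +2 burnt)
  fire out at step 6

5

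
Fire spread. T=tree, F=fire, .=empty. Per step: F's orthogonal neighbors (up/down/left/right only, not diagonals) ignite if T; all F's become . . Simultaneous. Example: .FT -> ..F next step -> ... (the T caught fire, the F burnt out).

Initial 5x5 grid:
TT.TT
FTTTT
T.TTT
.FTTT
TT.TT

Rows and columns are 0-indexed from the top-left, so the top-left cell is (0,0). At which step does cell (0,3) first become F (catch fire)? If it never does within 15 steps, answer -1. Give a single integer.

Step 1: cell (0,3)='T' (+5 fires, +2 burnt)
Step 2: cell (0,3)='T' (+5 fires, +5 burnt)
Step 3: cell (0,3)='T' (+4 fires, +5 burnt)
Step 4: cell (0,3)='F' (+4 fires, +4 burnt)
  -> target ignites at step 4
Step 5: cell (0,3)='.' (+1 fires, +4 burnt)
Step 6: cell (0,3)='.' (+0 fires, +1 burnt)
  fire out at step 6

4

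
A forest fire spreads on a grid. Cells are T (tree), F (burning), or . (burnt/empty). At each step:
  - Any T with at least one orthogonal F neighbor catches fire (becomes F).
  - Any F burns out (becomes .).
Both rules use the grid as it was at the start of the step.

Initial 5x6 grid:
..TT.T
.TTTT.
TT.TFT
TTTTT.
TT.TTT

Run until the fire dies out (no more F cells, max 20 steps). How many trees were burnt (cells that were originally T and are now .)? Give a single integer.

Step 1: +4 fires, +1 burnt (F count now 4)
Step 2: +3 fires, +4 burnt (F count now 3)
Step 3: +5 fires, +3 burnt (F count now 5)
Step 4: +3 fires, +5 burnt (F count now 3)
Step 5: +3 fires, +3 burnt (F count now 3)
Step 6: +2 fires, +3 burnt (F count now 2)
Step 7: +0 fires, +2 burnt (F count now 0)
Fire out after step 7
Initially T: 21, now '.': 29
Total burnt (originally-T cells now '.'): 20

Answer: 20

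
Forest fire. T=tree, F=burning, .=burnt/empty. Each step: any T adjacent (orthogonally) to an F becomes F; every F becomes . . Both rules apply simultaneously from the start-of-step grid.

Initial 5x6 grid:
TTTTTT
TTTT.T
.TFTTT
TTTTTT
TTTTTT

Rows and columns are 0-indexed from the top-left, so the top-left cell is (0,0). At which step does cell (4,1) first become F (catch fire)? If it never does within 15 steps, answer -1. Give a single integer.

Step 1: cell (4,1)='T' (+4 fires, +1 burnt)
Step 2: cell (4,1)='T' (+7 fires, +4 burnt)
Step 3: cell (4,1)='F' (+8 fires, +7 burnt)
  -> target ignites at step 3
Step 4: cell (4,1)='.' (+6 fires, +8 burnt)
Step 5: cell (4,1)='.' (+2 fires, +6 burnt)
Step 6: cell (4,1)='.' (+0 fires, +2 burnt)
  fire out at step 6

3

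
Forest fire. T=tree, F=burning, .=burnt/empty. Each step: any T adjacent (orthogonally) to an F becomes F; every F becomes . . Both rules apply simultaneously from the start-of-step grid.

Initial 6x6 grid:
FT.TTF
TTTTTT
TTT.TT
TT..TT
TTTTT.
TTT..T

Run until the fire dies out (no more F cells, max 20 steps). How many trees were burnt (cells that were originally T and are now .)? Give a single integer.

Step 1: +4 fires, +2 burnt (F count now 4)
Step 2: +5 fires, +4 burnt (F count now 5)
Step 3: +6 fires, +5 burnt (F count now 6)
Step 4: +4 fires, +6 burnt (F count now 4)
Step 5: +3 fires, +4 burnt (F count now 3)
Step 6: +3 fires, +3 burnt (F count now 3)
Step 7: +1 fires, +3 burnt (F count now 1)
Step 8: +0 fires, +1 burnt (F count now 0)
Fire out after step 8
Initially T: 27, now '.': 35
Total burnt (originally-T cells now '.'): 26

Answer: 26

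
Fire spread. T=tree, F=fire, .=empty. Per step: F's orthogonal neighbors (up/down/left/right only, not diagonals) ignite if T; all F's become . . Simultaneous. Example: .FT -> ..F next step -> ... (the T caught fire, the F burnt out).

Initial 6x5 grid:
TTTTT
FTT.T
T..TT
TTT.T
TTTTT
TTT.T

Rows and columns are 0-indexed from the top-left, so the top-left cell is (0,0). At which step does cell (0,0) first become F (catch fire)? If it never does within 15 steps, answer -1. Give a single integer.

Step 1: cell (0,0)='F' (+3 fires, +1 burnt)
  -> target ignites at step 1
Step 2: cell (0,0)='.' (+3 fires, +3 burnt)
Step 3: cell (0,0)='.' (+3 fires, +3 burnt)
Step 4: cell (0,0)='.' (+4 fires, +3 burnt)
Step 5: cell (0,0)='.' (+3 fires, +4 burnt)
Step 6: cell (0,0)='.' (+3 fires, +3 burnt)
Step 7: cell (0,0)='.' (+2 fires, +3 burnt)
Step 8: cell (0,0)='.' (+3 fires, +2 burnt)
Step 9: cell (0,0)='.' (+0 fires, +3 burnt)
  fire out at step 9

1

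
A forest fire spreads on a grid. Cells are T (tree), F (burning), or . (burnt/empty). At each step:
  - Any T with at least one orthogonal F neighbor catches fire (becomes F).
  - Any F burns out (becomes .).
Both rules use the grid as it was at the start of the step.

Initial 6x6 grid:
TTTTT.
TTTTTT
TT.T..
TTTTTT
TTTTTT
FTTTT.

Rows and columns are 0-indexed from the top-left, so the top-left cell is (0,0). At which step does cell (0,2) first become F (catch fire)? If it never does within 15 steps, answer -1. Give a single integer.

Step 1: cell (0,2)='T' (+2 fires, +1 burnt)
Step 2: cell (0,2)='T' (+3 fires, +2 burnt)
Step 3: cell (0,2)='T' (+4 fires, +3 burnt)
Step 4: cell (0,2)='T' (+5 fires, +4 burnt)
Step 5: cell (0,2)='T' (+4 fires, +5 burnt)
Step 6: cell (0,2)='T' (+5 fires, +4 burnt)
Step 7: cell (0,2)='F' (+3 fires, +5 burnt)
  -> target ignites at step 7
Step 8: cell (0,2)='.' (+2 fires, +3 burnt)
Step 9: cell (0,2)='.' (+2 fires, +2 burnt)
Step 10: cell (0,2)='.' (+0 fires, +2 burnt)
  fire out at step 10

7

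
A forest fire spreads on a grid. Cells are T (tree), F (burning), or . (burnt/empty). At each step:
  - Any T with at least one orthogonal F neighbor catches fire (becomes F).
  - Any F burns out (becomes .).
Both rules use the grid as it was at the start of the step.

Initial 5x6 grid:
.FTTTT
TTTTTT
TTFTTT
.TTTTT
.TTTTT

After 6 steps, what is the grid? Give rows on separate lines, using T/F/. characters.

Step 1: 6 trees catch fire, 2 burn out
  ..FTTT
  TFFTTT
  TF.FTT
  .TFTTT
  .TTTTT
Step 2: 8 trees catch fire, 6 burn out
  ...FTT
  F..FTT
  F...FT
  .F.FTT
  .TFTTT
Step 3: 6 trees catch fire, 8 burn out
  ....FT
  ....FT
  .....F
  ....FT
  .F.FTT
Step 4: 4 trees catch fire, 6 burn out
  .....F
  .....F
  ......
  .....F
  ....FT
Step 5: 1 trees catch fire, 4 burn out
  ......
  ......
  ......
  ......
  .....F
Step 6: 0 trees catch fire, 1 burn out
  ......
  ......
  ......
  ......
  ......

......
......
......
......
......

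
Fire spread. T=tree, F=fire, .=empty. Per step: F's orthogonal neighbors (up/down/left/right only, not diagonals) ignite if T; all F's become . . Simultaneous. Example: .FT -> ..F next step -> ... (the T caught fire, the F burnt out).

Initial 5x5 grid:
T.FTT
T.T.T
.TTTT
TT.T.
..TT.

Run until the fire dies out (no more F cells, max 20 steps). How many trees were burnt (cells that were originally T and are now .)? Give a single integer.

Answer: 13

Derivation:
Step 1: +2 fires, +1 burnt (F count now 2)
Step 2: +2 fires, +2 burnt (F count now 2)
Step 3: +3 fires, +2 burnt (F count now 3)
Step 4: +3 fires, +3 burnt (F count now 3)
Step 5: +2 fires, +3 burnt (F count now 2)
Step 6: +1 fires, +2 burnt (F count now 1)
Step 7: +0 fires, +1 burnt (F count now 0)
Fire out after step 7
Initially T: 15, now '.': 23
Total burnt (originally-T cells now '.'): 13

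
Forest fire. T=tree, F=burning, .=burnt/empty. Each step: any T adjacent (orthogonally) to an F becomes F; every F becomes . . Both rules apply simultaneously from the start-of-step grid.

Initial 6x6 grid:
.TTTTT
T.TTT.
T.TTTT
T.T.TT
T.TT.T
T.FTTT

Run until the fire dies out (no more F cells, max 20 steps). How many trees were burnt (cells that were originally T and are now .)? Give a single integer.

Step 1: +2 fires, +1 burnt (F count now 2)
Step 2: +3 fires, +2 burnt (F count now 3)
Step 3: +2 fires, +3 burnt (F count now 2)
Step 4: +3 fires, +2 burnt (F count now 3)
Step 5: +4 fires, +3 burnt (F count now 4)
Step 6: +5 fires, +4 burnt (F count now 5)
Step 7: +1 fires, +5 burnt (F count now 1)
Step 8: +1 fires, +1 burnt (F count now 1)
Step 9: +0 fires, +1 burnt (F count now 0)
Fire out after step 9
Initially T: 26, now '.': 31
Total burnt (originally-T cells now '.'): 21

Answer: 21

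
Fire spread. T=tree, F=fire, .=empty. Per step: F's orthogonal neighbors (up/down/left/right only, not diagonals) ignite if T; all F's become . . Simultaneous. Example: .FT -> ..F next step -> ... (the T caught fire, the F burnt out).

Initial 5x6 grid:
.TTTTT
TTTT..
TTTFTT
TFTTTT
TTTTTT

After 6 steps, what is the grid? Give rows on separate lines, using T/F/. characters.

Step 1: 8 trees catch fire, 2 burn out
  .TTTTT
  TTTF..
  TFF.FT
  F.FFTT
  TFTTTT
Step 2: 9 trees catch fire, 8 burn out
  .TTFTT
  TFF...
  F....F
  ....FT
  F.FFTT
Step 3: 6 trees catch fire, 9 burn out
  .FF.FT
  F.....
  ......
  .....F
  ....FT
Step 4: 2 trees catch fire, 6 burn out
  .....F
  ......
  ......
  ......
  .....F
Step 5: 0 trees catch fire, 2 burn out
  ......
  ......
  ......
  ......
  ......
Step 6: 0 trees catch fire, 0 burn out
  ......
  ......
  ......
  ......
  ......

......
......
......
......
......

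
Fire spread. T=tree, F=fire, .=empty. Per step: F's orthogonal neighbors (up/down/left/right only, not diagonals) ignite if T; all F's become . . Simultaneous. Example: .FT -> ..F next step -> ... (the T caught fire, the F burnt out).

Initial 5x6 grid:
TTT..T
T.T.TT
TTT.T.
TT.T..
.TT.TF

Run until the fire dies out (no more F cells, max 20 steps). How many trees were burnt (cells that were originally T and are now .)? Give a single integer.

Answer: 1

Derivation:
Step 1: +1 fires, +1 burnt (F count now 1)
Step 2: +0 fires, +1 burnt (F count now 0)
Fire out after step 2
Initially T: 18, now '.': 13
Total burnt (originally-T cells now '.'): 1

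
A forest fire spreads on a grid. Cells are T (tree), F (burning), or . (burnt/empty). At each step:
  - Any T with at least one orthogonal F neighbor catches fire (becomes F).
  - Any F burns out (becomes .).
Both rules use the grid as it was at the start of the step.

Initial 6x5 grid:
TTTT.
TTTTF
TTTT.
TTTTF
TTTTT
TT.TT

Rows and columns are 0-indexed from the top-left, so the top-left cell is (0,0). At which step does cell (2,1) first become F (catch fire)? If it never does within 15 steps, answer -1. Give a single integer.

Step 1: cell (2,1)='T' (+3 fires, +2 burnt)
Step 2: cell (2,1)='T' (+6 fires, +3 burnt)
Step 3: cell (2,1)='T' (+6 fires, +6 burnt)
Step 4: cell (2,1)='F' (+5 fires, +6 burnt)
  -> target ignites at step 4
Step 5: cell (2,1)='.' (+4 fires, +5 burnt)
Step 6: cell (2,1)='.' (+1 fires, +4 burnt)
Step 7: cell (2,1)='.' (+0 fires, +1 burnt)
  fire out at step 7

4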